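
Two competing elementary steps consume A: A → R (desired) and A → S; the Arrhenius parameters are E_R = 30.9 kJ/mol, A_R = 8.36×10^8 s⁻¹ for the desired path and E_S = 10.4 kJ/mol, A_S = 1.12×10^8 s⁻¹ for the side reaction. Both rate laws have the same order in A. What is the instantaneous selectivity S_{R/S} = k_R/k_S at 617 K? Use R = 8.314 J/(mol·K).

0.137

With equal orders, S_{R/S} = k_R/k_S = (A_R/A_S)·exp[(E_S−E_R)/(RT)].
(E_S−E_R)/(RT) = (10.4−30.9)×10³/(8.314×617) = -20500/5130 = -3.996.
k_R/k_S = (8.36×10^8/1.12×10^8)·exp(-3.996) = 7.464 × 0.01838 = 0.137.
Since E_R > E_S, raising the temperature improves selectivity toward R.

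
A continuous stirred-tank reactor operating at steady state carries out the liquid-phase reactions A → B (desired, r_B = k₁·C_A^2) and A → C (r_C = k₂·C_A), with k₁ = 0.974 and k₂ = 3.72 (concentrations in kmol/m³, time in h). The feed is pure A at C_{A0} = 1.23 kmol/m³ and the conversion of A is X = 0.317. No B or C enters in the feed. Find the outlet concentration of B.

0.0703 kmol/m³

Exit C_A = C_{A0}(1−X) = 1.23×0.683 = 0.8401 kmol/m³.
A CSTR operates uniformly at the exit composition, giving r_B = 0.6874 and r_C = 3.125 (each k·C_A^n at C_A = 0.8401).
Fraction of consumed A going to B: r_B/(r_B+r_C) = 0.1803.
C_B = 0.1803·C_{A0}·X = 0.1803×1.23×0.317 = 0.0703 kmol/m³.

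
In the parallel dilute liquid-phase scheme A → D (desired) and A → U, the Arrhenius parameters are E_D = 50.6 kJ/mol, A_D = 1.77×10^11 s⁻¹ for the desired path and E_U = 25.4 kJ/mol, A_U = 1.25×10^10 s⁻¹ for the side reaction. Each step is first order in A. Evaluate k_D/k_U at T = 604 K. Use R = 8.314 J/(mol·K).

0.0937

Since both paths have the same order in A, the concentration cancels and S_{D/U} = k_D/k_U = (A_D/A_U)·exp[(E_U−E_D)/(RT)].
(E_U−E_D)/(RT) = (25.4−50.6)×10³/(8.314×604) = -25200/5022 = -5.018.
k_D/k_U = (1.77×10^11/1.25×10^10)·exp(-5.018) = 14.16 × 0.006616 = 0.0937.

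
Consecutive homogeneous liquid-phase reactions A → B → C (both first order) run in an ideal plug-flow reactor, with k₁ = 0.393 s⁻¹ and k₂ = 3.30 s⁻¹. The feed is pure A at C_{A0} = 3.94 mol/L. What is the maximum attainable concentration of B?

0.352 mol/L

Evaluating C_B at τ_opt = ln(k₂/k₁)/(k₂−k₁) gives C_{B,max}/C_{A0} = (k₁/k₂)^[k₂/(k₂−k₁)].
= (0.393/3.30)^(3.30/(3.30−0.393)) = (0.1191)^(1.135) = 0.08932.
C_{B,max} = 0.08932×3.94 = 0.352 mol/L.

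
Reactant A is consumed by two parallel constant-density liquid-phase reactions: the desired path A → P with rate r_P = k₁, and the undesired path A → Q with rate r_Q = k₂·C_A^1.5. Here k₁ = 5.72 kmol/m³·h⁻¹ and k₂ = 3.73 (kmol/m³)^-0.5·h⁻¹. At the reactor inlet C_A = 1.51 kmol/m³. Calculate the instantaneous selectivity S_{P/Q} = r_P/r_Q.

0.826

S_{P/Q} = r_P/r_Q = (k₁)/(k₂·C_A^1.5) = (k₁/k₂)·C_A^-1.5.
= (5.72) / (3.73×1.510^1.5) = 5.720/6.921 = 0.826.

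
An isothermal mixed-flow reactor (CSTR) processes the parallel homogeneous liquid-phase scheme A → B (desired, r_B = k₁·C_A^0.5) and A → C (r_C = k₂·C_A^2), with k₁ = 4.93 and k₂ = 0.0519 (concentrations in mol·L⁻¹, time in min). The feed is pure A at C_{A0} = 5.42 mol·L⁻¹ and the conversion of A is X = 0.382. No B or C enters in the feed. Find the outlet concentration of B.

1.94 mol·L⁻¹

Exit C_A = C_{A0}(1−X) = 5.42×0.618 = 3.350 mol·L⁻¹.
In a CSTR the entire volume is at exit conditions, so r_B = 4.93×3.350^0.5 = 9.023 and r_C = 0.0519×3.350^2 = 0.5823.
Fraction of consumed A going to B: r_B/(r_B+r_C) = 0.9394.
C_B = 0.9394·C_{A0}·X = 0.9394×5.42×0.382 = 1.94 mol·L⁻¹.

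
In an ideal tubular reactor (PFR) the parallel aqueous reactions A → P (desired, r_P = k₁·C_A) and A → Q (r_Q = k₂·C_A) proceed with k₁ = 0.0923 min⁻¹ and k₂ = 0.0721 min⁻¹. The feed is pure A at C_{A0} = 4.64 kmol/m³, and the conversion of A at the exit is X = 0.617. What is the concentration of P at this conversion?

1.61 kmol/m³

C_A = C_{A0}(1−X) = 1.777 kmol/m³.
Both paths are first order in A, so the instantaneous fraction to P is constant: dC_P/d(−C_A) = k₁/(k₁+k₂) = 0.5614.
C_P = 0.5614·(C_{A0}−C_A) = 0.5614×2.863 = 1.61 kmol/m³.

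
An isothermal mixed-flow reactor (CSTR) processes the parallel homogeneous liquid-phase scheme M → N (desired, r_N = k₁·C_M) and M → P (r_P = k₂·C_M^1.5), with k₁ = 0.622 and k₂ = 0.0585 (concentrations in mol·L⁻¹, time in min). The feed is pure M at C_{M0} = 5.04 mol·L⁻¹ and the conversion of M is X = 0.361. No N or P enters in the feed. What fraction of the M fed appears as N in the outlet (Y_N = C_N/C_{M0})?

Exit C_M = C_{M0}(1−X) = 5.04×0.639 = 3.221 mol·L⁻¹.
A CSTR operates uniformly at the exit composition, giving r_N = 2.003 and r_P = 0.3381 (each k·C_M^n at C_M = 3.221).
Fraction of consumed M going to N: r_N/(r_N+r_P) = 0.8556.
C_N = 0.8556·C_{M0}·X = 0.8556×5.04×0.361 = 1.56 mol·L⁻¹; Y_N = C_N/C_{M0} = 0.309.

0.309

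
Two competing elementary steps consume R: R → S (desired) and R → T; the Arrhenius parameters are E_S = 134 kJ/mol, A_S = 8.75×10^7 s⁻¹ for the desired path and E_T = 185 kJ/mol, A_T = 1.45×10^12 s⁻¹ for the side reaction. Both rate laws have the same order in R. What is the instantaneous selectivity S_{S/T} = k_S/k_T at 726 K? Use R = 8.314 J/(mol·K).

0.282

With equal orders, S_{S/T} = k_S/k_T = (A_S/A_T)·exp[(E_T−E_S)/(RT)].
(E_T−E_S)/(RT) = (185−134)×10³/(8.314×726) = 51000/6036 = 8.449.
k_S/k_T = (8.75×10^7/1.45×10^12)·exp(8.449) = 6.034×10^-5 × 4672 = 0.282.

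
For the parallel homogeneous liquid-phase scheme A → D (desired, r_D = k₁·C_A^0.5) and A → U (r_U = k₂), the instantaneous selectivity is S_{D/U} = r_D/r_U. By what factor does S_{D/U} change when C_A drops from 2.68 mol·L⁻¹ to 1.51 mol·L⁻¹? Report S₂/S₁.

S_{D/U} = (k₁/k₂)·C_A^0.5, so S₂/S₁ = (C_{A,2}/C_{A,1})^0.5.
= (1.51/2.68)^0.5 = (0.5634)^0.5 = 0.751.
Selectivity toward D falls as C_A falls — high-concentration operation is favoured.

0.751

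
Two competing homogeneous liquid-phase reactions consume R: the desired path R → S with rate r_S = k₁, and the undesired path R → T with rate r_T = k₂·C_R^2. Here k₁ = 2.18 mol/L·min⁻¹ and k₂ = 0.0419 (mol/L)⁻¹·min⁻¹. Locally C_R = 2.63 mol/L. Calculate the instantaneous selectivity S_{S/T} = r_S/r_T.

S_{S/T} = r_S/r_T = (k₁)/(k₂·C_R^2) = (k₁/k₂)·C_R^-2.
= (2.18) / (0.0419×2.630^2) = 2.180/0.2898 = 7.52.
The undesired path is higher order in R, so low C_R (CSTR or dilute feed) favours S.

7.52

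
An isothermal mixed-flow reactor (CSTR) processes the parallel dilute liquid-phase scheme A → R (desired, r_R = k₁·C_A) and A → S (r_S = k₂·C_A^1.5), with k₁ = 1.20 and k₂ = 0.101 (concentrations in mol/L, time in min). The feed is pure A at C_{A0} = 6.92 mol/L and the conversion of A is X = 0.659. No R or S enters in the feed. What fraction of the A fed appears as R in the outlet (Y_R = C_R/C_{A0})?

Exit C_A = C_{A0}(1−X) = 6.92×0.341 = 2.360 mol/L.
A CSTR operates uniformly at the exit composition, giving r_R = 2.832 and r_S = 0.3661 (each k·C_A^n at C_A = 2.360).
Fraction of consumed A going to R: r_R/(r_R+r_S) = 0.8855.
C_R = 0.8855·C_{A0}·X = 0.8855×6.92×0.659 = 4.04 mol/L; Y_R = C_R/C_{A0} = 0.584.

0.584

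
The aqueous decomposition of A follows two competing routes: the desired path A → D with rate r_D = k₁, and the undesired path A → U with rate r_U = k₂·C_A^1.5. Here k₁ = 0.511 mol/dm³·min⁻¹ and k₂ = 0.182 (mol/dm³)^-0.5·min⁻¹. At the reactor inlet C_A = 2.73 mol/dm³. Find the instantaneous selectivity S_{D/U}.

S_{D/U} = r_D/r_U = (k₁)/(k₂·C_A^1.5) = (k₁/k₂)·C_A^-1.5.
= (0.511) / (0.182×2.730^1.5) = 0.5110/0.8209 = 0.622.
The undesired path is higher order in A, so low C_A (CSTR or dilute feed) favours D.

0.622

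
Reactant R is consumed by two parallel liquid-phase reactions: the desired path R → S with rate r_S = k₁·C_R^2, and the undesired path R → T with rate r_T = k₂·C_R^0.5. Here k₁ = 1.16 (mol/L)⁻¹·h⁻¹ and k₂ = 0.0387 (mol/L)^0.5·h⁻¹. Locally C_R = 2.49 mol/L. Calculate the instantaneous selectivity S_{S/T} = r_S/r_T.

S_{S/T} = r_S/r_T = (k₁·C_R^2)/(k₂·C_R^0.5) = (k₁/k₂)·C_R^1.5.
= (1.16×2.490^2) / (0.0387×2.490^0.5) = 7.192/0.06107 = 118.
Since the desired path is higher order in R, keeping C_R high (PFR or concentrated feed) favours S.

118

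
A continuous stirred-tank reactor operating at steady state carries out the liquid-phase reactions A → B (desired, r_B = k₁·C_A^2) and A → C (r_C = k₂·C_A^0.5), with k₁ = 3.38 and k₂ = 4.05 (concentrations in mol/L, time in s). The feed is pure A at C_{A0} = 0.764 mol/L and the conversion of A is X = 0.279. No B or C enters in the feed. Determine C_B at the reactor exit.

0.0542 mol/L

Exit C_A = C_{A0}(1−X) = 0.764×0.721 = 0.5508 mol/L.
A CSTR operates uniformly at the exit composition, giving r_B = 1.026 and r_C = 3.006 (each k·C_A^n at C_A = 0.5508).
Fraction of consumed A going to B: r_B/(r_B+r_C) = 0.2544.
C_B = 0.2544·C_{A0}·X = 0.2544×0.764×0.279 = 0.0542 mol/L.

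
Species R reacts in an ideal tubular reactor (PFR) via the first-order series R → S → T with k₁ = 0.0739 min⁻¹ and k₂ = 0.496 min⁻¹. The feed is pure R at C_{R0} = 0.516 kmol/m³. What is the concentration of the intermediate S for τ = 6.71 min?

The intermediate concentration in a first-order A→B→C sequence is C_S = k₁C_{R0}(e^(−k₁τ) − e^(−k₂τ))/(k₂−k₁).
e^(−k₁τ) = e^(−0.0739×6.71) = e^(−0.4959) = 0.6090; e^(−k₂τ) = e^(−3.328) = 0.03586.
C_S = 0.0739×0.516/(0.496−0.0739) × (0.6090−0.03586) = 0.09034×0.5732 = 0.05178 kmol/m³.

0.0518 kmol/m³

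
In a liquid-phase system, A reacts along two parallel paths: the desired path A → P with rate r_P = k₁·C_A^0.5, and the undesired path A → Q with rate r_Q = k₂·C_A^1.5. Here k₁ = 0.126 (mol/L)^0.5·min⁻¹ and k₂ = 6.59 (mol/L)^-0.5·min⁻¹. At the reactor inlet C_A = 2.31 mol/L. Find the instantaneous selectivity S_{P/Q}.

0.00828

S_{P/Q} = r_P/r_Q = (k₁·C_A^0.5)/(k₂·C_A^1.5) = (k₁/k₂)·C_A⁻¹.
= (0.126×2.310^0.5) / (6.59×2.310^1.5) = 0.1915/23.14 = 0.00828.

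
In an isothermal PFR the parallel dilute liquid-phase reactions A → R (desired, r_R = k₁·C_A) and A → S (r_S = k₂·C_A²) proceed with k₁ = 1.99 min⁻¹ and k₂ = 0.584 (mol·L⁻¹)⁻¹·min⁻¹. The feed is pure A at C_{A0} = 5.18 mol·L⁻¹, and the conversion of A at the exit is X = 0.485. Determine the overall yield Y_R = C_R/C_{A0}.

0.228

C_A = C_{A0}(1−X) = 2.668 mol·L⁻¹.
Along a PFR/batch, dC_R/dC_A = −r_R/(r_R+r_S) = −k₁/(k₁+k₂·C_A).
Integrating from C_{A0} to C_A: C_R = (1.99/0.584)·ln[(1.99+0.584·5.18)/(1.99+0.584·2.67)] = 3.408·ln(5.015/3.548) = 1.179 mol·L⁻¹.
Y_R = C_R/C_{A0} = 1.179/5.18 = 0.228.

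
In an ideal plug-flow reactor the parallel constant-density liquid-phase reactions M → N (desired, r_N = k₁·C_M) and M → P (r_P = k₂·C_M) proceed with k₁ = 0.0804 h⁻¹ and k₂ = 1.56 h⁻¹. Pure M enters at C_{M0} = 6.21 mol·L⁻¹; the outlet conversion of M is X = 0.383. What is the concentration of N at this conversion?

0.117 mol·L⁻¹

C_M = C_{M0}(1−X) = 3.832 mol·L⁻¹.
Both paths are first order in M, so the instantaneous fraction to N is constant: dC_N/d(−C_M) = k₁/(k₁+k₂) = 0.04901.
C_N = 0.04901·(C_{M0}−C_M) = 0.04901×2.378 = 0.117 mol·L⁻¹.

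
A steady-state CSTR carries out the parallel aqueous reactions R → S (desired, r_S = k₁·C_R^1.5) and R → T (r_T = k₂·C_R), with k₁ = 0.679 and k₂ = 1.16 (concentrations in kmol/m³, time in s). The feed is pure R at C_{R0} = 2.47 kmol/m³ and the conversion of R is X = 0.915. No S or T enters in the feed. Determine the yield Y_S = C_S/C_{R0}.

0.194

Exit C_R = C_{R0}(1−X) = 2.47×0.0850 = 0.2099 kmol/m³.
A CSTR operates uniformly at the exit composition, giving r_S = 0.06532 and r_T = 0.2435 (each k·C_R^n at C_R = 0.2099).
Fraction of consumed R going to S: r_S/(r_S+r_T) = 0.2115.
C_S = 0.2115·C_{R0}·X = 0.2115×2.47×0.915 = 0.478 kmol/m³; Y_S = C_S/C_{R0} = 0.194.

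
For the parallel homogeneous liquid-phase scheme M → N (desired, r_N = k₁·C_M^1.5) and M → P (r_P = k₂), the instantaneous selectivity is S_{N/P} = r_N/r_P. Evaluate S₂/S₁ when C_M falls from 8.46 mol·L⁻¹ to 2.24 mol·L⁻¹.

S_{N/P} = (k₁/k₂)·C_M^1.5, so S₂/S₁ = (C_{M,2}/C_{M,1})^1.5.
= (2.24/8.46)^1.5 = (0.2648)^1.5 = 0.136.
Selectivity toward N falls as C_M falls — high-concentration operation is favoured.

0.136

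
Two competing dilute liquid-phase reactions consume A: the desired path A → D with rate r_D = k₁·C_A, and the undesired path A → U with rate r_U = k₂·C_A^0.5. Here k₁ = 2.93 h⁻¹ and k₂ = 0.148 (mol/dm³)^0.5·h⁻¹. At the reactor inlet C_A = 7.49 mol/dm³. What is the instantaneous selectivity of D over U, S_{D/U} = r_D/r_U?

54.2

S_{D/U} = r_D/r_U = (k₁·C_A)/(k₂·C_A^0.5) = (k₁/k₂)·C_A^0.5.
= (2.93×7.490) / (0.148×7.490^0.5) = 21.95/0.4050 = 54.2.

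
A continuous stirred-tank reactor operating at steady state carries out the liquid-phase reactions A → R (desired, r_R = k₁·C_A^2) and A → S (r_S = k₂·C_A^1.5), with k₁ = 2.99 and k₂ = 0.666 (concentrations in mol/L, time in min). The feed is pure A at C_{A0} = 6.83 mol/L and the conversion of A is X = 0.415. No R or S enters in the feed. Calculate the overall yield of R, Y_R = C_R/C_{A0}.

Exit C_A = C_{A0}(1−X) = 6.83×0.585 = 3.996 mol/L.
Rates in a CSTR are evaluated at the outlet concentration: r_R = 2.99×3.996^2 = 47.73, r_S = 0.666×3.996^1.5 = 5.319.
Fraction of consumed A going to R: r_R/(r_R+r_S) = 0.8997.
C_R = 0.8997·C_{A0}·X = 0.8997×6.83×0.415 = 2.55 mol/L; Y_R = C_R/C_{A0} = 0.373.

0.373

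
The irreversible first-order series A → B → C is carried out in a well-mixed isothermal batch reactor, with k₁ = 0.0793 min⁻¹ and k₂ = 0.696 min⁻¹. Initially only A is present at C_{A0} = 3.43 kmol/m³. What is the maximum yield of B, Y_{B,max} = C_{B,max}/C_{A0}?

Evaluating C_B at t_opt = ln(k₂/k₁)/(k₂−k₁) gives C_{B,max}/C_{A0} = (k₁/k₂)^[k₂/(k₂−k₁)].
= (0.0793/0.696)^(0.696/(0.696−0.0793)) = (0.1139)^(1.129) = 0.08617.

0.0862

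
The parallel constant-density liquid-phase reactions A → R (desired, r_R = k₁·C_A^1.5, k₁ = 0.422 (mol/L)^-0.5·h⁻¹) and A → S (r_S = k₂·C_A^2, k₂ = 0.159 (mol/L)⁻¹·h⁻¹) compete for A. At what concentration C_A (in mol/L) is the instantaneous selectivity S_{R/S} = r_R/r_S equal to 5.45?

S_{R/S} = (k₁/k₂)·C_A^-0.5 ⇒ C_A = (S·k₂/k₁)^(-2).
= (5.45×0.159/0.422)^(-2) = (2.053)^(-2) = 0.237 mol/L.

0.237 mol/L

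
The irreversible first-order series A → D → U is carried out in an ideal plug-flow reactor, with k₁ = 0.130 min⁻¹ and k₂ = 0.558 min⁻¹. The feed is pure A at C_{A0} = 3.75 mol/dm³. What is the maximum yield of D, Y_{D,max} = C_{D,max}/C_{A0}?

0.150

Evaluating C_D at τ_opt = ln(k₂/k₁)/(k₂−k₁) gives C_{D,max}/C_{A0} = (k₁/k₂)^[k₂/(k₂−k₁)].
= (0.130/0.558)^(0.558/(0.558−0.130)) = (0.2330)^(1.304) = 0.1497.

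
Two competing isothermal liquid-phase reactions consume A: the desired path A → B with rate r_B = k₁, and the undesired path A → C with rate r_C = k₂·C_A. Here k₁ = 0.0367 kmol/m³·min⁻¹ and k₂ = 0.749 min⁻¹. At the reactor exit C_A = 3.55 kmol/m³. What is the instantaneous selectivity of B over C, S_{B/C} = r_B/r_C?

S_{B/C} = r_B/r_C = (k₁)/(k₂·C_A) = (k₁/k₂)·C_A⁻¹.
= (0.0367) / (0.749×3.550) = 0.03670/2.659 = 0.0138.

0.0138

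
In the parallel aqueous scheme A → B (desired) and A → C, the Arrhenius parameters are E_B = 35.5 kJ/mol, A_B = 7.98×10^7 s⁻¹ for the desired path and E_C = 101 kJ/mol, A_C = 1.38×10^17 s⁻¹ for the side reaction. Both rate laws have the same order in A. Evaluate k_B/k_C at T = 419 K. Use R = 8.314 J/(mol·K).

With equal orders, S_{B/C} = k_B/k_C = (A_B/A_C)·exp[(E_C−E_B)/(RT)].
(E_C−E_B)/(RT) = (101−35.5)×10³/(8.314×419) = 65500/3484 = 18.80.
k_B/k_C = (7.98×10^7/1.38×10^17)·exp(18.80) = 5.783×10^-10 × 1.465×10^8 = 0.0847.

0.0847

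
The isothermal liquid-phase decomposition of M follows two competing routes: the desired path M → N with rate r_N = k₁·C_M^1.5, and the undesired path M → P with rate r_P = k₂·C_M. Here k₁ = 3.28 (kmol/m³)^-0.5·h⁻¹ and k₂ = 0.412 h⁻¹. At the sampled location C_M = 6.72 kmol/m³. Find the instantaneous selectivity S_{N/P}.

20.6

S_{N/P} = r_N/r_P = (k₁·C_M^1.5)/(k₂·C_M) = (k₁/k₂)·C_M^0.5.
= (3.28×6.720^1.5) / (0.412×6.720) = 57.14/2.769 = 20.6.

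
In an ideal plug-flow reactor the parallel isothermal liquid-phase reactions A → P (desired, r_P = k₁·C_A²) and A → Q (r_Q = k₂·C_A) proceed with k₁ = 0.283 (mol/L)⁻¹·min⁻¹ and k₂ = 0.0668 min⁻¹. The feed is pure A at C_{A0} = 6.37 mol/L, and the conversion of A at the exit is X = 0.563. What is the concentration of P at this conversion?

C_A = C_{A0}(1−X) = 2.784 mol/L.
Along a PFR/batch, dC_Q/dC_A = −r_Q/(r_P+r_Q) = −k₂/(k₂+k₁·C_A).
Integrating from C_{A0} to C_A: C_Q = (0.0668/0.283)·ln[(0.0668+0.283·6.37)/(0.0668+0.283·2.78)] = 0.2360·ln(1.870/0.8546) = 0.1848 mol/L.
Then C_P = (C_{A0}−C_A) − C_Q = 3.586 − 0.1848 = 3.402 mol/L.

3.40 mol/L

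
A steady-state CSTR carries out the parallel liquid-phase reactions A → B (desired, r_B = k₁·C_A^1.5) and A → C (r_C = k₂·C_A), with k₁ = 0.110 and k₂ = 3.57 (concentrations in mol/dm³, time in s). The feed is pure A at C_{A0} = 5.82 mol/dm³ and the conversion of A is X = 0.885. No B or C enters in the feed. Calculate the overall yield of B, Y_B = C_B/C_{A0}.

Exit C_A = C_{A0}(1−X) = 5.82×0.115 = 0.6693 mol/dm³.
Rates in a CSTR are evaluated at the outlet concentration: r_B = 0.110×0.6693^1.5 = 0.06023, r_C = 3.57×0.6693 = 2.389.
Fraction of consumed A going to B: r_B/(r_B+r_C) = 0.02459.
C_B = 0.02459·C_{A0}·X = 0.02459×5.82×0.885 = 0.127 mol/dm³; Y_B = C_B/C_{A0} = 0.0218.

0.0218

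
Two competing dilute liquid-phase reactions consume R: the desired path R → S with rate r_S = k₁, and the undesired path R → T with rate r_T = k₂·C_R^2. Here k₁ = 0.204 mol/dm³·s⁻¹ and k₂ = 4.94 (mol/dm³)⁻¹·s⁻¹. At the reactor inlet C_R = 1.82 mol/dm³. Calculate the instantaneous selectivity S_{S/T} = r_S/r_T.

S_{S/T} = r_S/r_T = (k₁)/(k₂·C_R^2) = (k₁/k₂)·C_R^-2.
= (0.204) / (4.94×1.820^2) = 0.2040/16.36 = 0.0125.

0.0125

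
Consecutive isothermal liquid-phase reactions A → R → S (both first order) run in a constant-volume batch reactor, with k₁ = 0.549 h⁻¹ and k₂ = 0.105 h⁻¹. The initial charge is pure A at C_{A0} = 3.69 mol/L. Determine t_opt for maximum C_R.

Setting dC_R/dt = 0 gives t_opt = ln(k₂/k₁)/(k₂−k₁).
= ln(0.105/0.549)/(0.105−0.549) = ln(0.1913)/-0.4440 = -1.654/-0.4440 = 3.73 h.

3.73 h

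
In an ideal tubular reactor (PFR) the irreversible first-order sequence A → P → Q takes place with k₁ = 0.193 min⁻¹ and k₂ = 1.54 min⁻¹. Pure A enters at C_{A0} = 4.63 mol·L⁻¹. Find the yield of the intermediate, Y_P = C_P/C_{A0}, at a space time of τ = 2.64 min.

The intermediate concentration in a first-order A→B→C sequence is C_P = k₁C_{A0}(e^(−k₁τ) − e^(−k₂τ))/(k₂−k₁).
e^(−k₁τ) = e^(−0.193×2.64) = e^(−0.5095) = 0.6008; e^(−k₂τ) = e^(−4.066) = 0.01715.
C_P = 0.193×4.63/(1.54−0.193) × (0.6008−0.01715) = 0.6634×0.5836 = 0.3872 mol·L⁻¹.
Y_P = C_P/C_{A0} = 0.3872/4.63 = 0.0836.

0.0836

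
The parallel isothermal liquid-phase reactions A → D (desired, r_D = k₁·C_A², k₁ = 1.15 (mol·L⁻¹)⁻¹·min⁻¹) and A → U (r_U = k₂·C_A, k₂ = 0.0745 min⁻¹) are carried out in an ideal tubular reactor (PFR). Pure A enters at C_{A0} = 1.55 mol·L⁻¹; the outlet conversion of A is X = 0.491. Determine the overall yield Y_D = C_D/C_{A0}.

0.464

C_A = C_{A0}(1−X) = 0.7890 mol·L⁻¹.
Along a PFR/batch, dC_U/dC_A = −r_U/(r_D+r_U) = −k₂/(k₂+k₁·C_A).
Integrating from C_{A0} to C_A: C_U = (0.0745/1.15)·ln[(0.0745+1.15·1.55)/(0.0745+1.15·0.789)] = 0.06478·ln(1.857/0.9818) = 0.04129 mol·L⁻¹.
Then C_D = (C_{A0}−C_A) − C_U = 0.7611 − 0.04129 = 0.7198 mol·L⁻¹.
Y_D = C_D/C_{A0} = 0.7198/1.55 = 0.464.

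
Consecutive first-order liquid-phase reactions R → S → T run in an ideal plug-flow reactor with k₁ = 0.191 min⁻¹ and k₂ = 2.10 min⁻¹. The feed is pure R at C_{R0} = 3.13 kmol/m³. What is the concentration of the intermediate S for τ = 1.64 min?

0.219 kmol/m³

For first-order series with pure R initially, C_S(τ) = k₁C_{R0}/(k₂−k₁)·(e^(−k₁τ) − e^(−k₂τ)).
e^(−k₁τ) = e^(−0.191×1.64) = e^(−0.3132) = 0.7311; e^(−k₂τ) = e^(−3.444) = 0.03194.
C_S = 0.191×3.13/(2.10−0.191) × (0.7311−0.03194) = 0.3132×0.6991 = 0.2189 kmol/m³.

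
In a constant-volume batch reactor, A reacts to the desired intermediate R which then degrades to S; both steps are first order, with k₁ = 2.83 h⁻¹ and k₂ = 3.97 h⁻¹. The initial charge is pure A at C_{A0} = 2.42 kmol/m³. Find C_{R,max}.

Evaluating C_R at t_opt = ln(k₂/k₁)/(k₂−k₁) gives C_{R,max}/C_{A0} = (k₁/k₂)^[k₂/(k₂−k₁)].
= (2.83/3.97)^(3.97/(3.97−2.83)) = (0.7128)^(3.482) = 0.3077.
C_{R,max} = 0.3077×2.42 = 0.745 kmol/m³.

0.745 kmol/m³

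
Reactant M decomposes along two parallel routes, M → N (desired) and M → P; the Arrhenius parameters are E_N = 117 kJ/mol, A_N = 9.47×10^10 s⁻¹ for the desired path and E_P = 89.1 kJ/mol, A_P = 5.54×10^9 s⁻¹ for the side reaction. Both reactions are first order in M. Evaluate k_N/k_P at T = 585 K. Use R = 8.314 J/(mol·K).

0.0552

With equal orders, S_{N/P} = k_N/k_P = (A_N/A_P)·exp[(E_P−E_N)/(RT)].
(E_P−E_N)/(RT) = (89.1−117)×10³/(8.314×585) = -27900/4864 = -5.736.
k_N/k_P = (9.47×10^10/5.54×10^9)·exp(-5.736) = 17.09 × 0.003226 = 0.0552.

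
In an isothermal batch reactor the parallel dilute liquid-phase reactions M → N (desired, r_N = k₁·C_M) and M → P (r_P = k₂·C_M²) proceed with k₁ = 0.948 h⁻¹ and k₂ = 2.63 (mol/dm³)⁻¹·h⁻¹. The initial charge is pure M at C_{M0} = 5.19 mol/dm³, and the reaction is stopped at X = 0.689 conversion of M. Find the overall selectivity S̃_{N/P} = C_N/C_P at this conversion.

0.116

C_M = C_{M0}(1−X) = 1.614 mol/dm³.
Along a PFR/batch, dC_N/dC_M = −r_N/(r_N+r_P) = −k₁/(k₁+k₂·C_M).
Integrating from C_{M0} to C_M: C_N = (0.948/2.63)·ln[(0.948+2.63·5.19)/(0.948+2.63·1.61)] = 0.3605·ln(14.60/5.193) = 0.3725 mol/dm³.
C_P = (C_{M0}−C_M)−C_N = 3.203 mol/dm³; S̃_{N/P} = 0.3725/3.203 = 0.116.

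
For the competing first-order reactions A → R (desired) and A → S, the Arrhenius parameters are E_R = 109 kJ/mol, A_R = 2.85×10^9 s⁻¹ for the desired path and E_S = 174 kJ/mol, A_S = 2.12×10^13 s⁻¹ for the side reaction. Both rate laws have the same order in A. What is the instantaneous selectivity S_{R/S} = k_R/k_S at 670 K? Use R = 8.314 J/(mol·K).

Since both paths have the same order in A, the concentration cancels and S_{R/S} = k_R/k_S = (A_R/A_S)·exp[(E_S−E_R)/(RT)].
(E_S−E_R)/(RT) = (174−109)×10³/(8.314×670) = 65000/5570 = 11.67.
k_R/k_S = (2.85×10^9/2.12×10^13)·exp(11.67) = 1.344×10^-4 × 1.169×10^5 = 15.7.

15.7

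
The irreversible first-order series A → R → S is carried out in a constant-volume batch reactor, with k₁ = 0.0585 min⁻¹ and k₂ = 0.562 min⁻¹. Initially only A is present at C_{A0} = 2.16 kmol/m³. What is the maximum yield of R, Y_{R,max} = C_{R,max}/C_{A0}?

0.0800

For a first-order series the maximum intermediate yield is C_{R,max}/C_{A0} = (k₁/k₂)^[k₂/(k₂−k₁)].
= (0.0585/0.562)^(0.562/(0.562−0.0585)) = (0.1041)^(1.116) = 0.08003.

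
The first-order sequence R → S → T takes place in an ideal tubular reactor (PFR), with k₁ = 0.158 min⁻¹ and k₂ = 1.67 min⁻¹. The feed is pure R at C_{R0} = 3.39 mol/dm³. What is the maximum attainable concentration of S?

0.251 mol/dm³

Evaluating C_S at τ_opt = ln(k₂/k₁)/(k₂−k₁) gives C_{S,max}/C_{R0} = (k₁/k₂)^[k₂/(k₂−k₁)].
= (0.158/1.67)^(1.67/(1.67−0.158)) = (0.09461)^(1.104) = 0.07395.
C_{S,max} = 0.07395×3.39 = 0.251 mol/dm³.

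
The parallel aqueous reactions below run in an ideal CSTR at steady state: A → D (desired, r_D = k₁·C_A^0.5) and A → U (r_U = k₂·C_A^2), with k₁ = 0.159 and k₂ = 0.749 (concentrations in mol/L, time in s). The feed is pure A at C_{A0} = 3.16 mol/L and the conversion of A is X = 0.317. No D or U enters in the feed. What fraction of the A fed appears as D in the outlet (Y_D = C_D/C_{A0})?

Exit C_A = C_{A0}(1−X) = 3.16×0.683 = 2.158 mol/L.
Rates in a CSTR are evaluated at the outlet concentration: r_D = 0.159×2.158^0.5 = 0.2336, r_U = 0.749×2.158^2 = 3.489.
Fraction of consumed A going to D: r_D/(r_D+r_U) = 0.06275.
C_D = 0.06275·C_{A0}·X = 0.06275×3.16×0.317 = 0.0629 mol/L; Y_D = C_D/C_{A0} = 0.0199.

0.0199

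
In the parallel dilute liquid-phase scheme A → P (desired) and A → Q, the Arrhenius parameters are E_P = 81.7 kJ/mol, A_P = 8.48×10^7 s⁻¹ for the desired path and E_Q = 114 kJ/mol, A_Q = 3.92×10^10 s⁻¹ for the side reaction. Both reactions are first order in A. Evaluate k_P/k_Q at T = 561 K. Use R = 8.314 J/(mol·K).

2.20

With equal orders, S_{P/Q} = k_P/k_Q = (A_P/A_Q)·exp[(E_Q−E_P)/(RT)].
(E_Q−E_P)/(RT) = (114−81.7)×10³/(8.314×561) = 32300/4664 = 6.925.
k_P/k_Q = (8.48×10^7/3.92×10^10)·exp(6.925) = 0.002163 × 1018 = 2.20.
Since E_P < E_Q, lowering the temperature improves selectivity toward P.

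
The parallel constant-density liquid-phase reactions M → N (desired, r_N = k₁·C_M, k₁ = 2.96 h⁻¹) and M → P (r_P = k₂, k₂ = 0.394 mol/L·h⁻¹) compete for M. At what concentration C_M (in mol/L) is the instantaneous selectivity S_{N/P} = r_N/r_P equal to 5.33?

S_{N/P} = (k₁/k₂)·C_M ⇒ C_M = S·k₂/k₁.
= 5.33×0.394/2.96 = 0.709 mol/L.

0.709 mol/L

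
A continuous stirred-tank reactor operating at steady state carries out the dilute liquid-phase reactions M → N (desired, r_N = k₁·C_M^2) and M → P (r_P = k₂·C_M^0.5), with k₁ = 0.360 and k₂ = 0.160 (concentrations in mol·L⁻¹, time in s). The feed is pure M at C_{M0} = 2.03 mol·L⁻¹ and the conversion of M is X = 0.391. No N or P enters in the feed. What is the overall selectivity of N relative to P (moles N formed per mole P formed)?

Exit C_M = C_{M0}(1−X) = 2.03×0.609 = 1.236 mol·L⁻¹.
In a CSTR the entire volume is at exit conditions, so r_N = 0.360×1.236^2 = 0.5502 and r_P = 0.160×1.236^0.5 = 0.1779.
Overall selectivity = C_N/C_P = r_Nτ/(r_Pτ) = r_N/r_P = 3.09.

3.09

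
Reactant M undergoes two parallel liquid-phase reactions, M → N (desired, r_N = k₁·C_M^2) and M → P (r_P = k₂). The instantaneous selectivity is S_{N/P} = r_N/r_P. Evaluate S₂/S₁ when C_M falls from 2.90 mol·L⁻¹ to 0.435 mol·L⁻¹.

0.0225

S_{N/P} = (k₁/k₂)·C_M^2, so S₂/S₁ = (C_{M,2}/C_{M,1})^2.
= (0.435/2.90)^2 = (0.1500)^2 = 0.0225.
Selectivity toward N falls as C_M falls — high-concentration operation is favoured.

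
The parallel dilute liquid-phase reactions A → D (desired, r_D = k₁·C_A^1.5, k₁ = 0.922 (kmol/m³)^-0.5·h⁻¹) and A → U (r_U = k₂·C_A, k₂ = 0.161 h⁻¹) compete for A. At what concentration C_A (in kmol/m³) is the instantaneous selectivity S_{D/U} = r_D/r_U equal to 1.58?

0.0761 kmol/m³

S_{D/U} = (k₁/k₂)·C_A^0.5 ⇒ C_A = (S·k₂/k₁)^(2).
= (1.58×0.161/0.922)^(2) = (0.2759)^(2) = 0.0761 kmol/m³.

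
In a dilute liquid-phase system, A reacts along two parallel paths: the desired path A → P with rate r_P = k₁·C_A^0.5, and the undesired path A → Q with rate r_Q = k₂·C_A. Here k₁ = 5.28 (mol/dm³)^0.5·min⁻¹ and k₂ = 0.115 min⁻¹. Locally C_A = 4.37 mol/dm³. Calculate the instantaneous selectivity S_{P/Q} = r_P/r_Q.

22.0

S_{P/Q} = r_P/r_Q = (k₁·C_A^0.5)/(k₂·C_A) = (k₁/k₂)·C_A^-0.5.
= (5.28×4.370^0.5) / (0.115×4.370) = 11.04/0.5026 = 22.0.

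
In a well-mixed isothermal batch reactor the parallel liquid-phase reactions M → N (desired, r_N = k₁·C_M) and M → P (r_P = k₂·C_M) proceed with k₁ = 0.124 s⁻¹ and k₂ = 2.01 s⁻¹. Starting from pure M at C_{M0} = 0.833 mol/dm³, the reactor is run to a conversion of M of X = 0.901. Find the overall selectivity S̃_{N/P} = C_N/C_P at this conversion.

C_M = C_{M0}(1−X) = 0.08247 mol/dm³.
Both paths are first order in M, so the instantaneous fraction to N is constant: dC_N/d(−C_M) = k₁/(k₁+k₂) = 0.05811.
C_N = 0.05811·(C_{M0}−C_M) = 0.05811×0.7505 = 0.0436 mol/dm³.
C_P = (C_{M0}−C_M)−C_N = 0.7069 mol/dm³; S̃_{N/P} = 0.04361/0.7069 = 0.0617.

0.0617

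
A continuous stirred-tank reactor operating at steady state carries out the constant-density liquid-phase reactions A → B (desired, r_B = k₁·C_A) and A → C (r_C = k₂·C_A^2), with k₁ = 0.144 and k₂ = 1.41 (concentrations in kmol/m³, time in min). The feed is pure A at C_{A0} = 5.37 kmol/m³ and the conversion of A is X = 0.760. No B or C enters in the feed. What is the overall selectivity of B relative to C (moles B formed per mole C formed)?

Exit C_A = C_{A0}(1−X) = 5.37×0.240 = 1.289 kmol/m³.
A CSTR operates uniformly at the exit composition, giving r_B = 0.1856 and r_C = 2.342 (each k·C_A^n at C_A = 1.289).
Overall selectivity = C_B/C_C = r_Bτ/(r_Cτ) = r_B/r_C = 0.0792.

0.0792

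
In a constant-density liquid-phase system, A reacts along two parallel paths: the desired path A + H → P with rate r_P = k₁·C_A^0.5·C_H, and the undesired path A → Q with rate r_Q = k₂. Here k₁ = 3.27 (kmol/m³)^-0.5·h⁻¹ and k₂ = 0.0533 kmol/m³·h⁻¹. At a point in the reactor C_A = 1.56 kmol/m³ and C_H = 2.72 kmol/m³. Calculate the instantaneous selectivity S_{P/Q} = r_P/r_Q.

S_{P/Q} = r_P/r_Q = (k₁·C_A^0.5·C_H)/(k₂) = (k₁/k₂)·C_A^0.5·C_H.
= (3.27×1.560^0.5×2.720) / (0.0533) = 11.11/0.05330 = 208.

208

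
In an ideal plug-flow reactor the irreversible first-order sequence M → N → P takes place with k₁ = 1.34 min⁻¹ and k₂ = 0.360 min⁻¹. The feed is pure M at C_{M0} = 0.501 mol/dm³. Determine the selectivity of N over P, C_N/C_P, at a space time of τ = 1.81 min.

For first-order series with pure M initially, C_N(τ) = k₁C_{M0}/(k₂−k₁)·(e^(−k₁τ) − e^(−k₂τ)).
e^(−k₁τ) = e^(−1.34×1.81) = e^(−2.425) = 0.08844; e^(−k₂τ) = e^(−0.6516) = 0.5212.
C_N = 1.34×0.501/(0.360−1.34) × (0.08844−0.5212) = (-0.6850)×(-0.4328) = 0.2965 mol/dm³.
C_M = C_{M0}e^(−k₁τ) = 0.04431 mol/dm³, so C_P = C_{M0}−C_M−C_N = 0.1602 mol/dm³; C_N/C_P = 1.85.

1.85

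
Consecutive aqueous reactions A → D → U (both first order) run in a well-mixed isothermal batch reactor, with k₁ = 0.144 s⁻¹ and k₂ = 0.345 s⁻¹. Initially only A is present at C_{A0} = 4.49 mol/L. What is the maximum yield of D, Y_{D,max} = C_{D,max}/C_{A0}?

At the optimum, C_{D,max}/C_{A0} = (k₁/k₂)^[k₂/(k₂−k₁)].
= (0.144/0.345)^(0.345/(0.345−0.144)) = (0.4174)^(1.716) = 0.2232.

0.223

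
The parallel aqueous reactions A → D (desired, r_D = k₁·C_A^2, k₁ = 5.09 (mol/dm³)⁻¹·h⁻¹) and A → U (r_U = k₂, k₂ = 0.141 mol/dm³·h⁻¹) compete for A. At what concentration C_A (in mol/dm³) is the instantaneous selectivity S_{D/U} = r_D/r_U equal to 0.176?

S_{D/U} = (k₁/k₂)·C_A^2 ⇒ C_A = (S·k₂/k₁)^(0.5).
= (0.176×0.141/5.09)^(0.5) = (0.004875)^(0.5) = 0.0698 mol/dm³.

0.0698 mol/dm³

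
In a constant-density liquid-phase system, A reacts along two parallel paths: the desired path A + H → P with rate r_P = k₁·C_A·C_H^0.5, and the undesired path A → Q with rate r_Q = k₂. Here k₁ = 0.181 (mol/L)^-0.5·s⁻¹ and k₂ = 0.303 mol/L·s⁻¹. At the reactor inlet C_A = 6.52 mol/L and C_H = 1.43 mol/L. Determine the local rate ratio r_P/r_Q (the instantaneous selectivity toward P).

S_{P/Q} = r_P/r_Q = (k₁·C_A·C_H^0.5)/(k₂) = (k₁/k₂)·C_A·C_H^0.5.
= (0.181×6.520×1.430^0.5) / (0.303) = 1.411/0.3030 = 4.66.
Since the desired path is higher order in A, keeping C_A high (PFR or concentrated feed) favours P.

4.66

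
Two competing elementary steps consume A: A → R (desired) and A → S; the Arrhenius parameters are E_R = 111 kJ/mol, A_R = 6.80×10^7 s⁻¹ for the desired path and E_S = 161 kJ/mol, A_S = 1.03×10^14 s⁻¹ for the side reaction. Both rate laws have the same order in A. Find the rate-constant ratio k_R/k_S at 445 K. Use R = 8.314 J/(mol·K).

0.489

With equal orders, S_{R/S} = k_R/k_S = (A_R/A_S)·exp[(E_S−E_R)/(RT)].
(E_S−E_R)/(RT) = (161−111)×10³/(8.314×445) = 50000/3700 = 13.51.
k_R/k_S = (6.80×10^7/1.03×10^14)·exp(13.51) = 6.602×10^-7 × 7.401×10^5 = 0.489.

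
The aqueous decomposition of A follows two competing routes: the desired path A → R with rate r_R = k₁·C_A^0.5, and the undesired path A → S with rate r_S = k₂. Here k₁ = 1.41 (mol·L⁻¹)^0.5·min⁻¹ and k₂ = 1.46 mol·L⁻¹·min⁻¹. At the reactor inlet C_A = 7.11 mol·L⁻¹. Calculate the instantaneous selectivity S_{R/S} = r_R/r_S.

2.58

S_{R/S} = r_R/r_S = (k₁·C_A^0.5)/(k₂) = (k₁/k₂)·C_A^0.5.
= (1.41×7.110^0.5) / (1.46) = 3.760/1.460 = 2.58.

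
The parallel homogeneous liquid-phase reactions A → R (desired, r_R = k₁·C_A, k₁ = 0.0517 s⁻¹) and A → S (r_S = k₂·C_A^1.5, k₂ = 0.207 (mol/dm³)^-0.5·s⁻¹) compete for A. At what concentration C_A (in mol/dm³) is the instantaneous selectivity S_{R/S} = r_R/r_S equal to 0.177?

1.99 mol/dm³

S_{R/S} = (k₁/k₂)·C_A^-0.5 ⇒ C_A = (S·k₂/k₁)^(-2).
= (0.177×0.207/0.0517)^(-2) = (0.7087)^(-2) = 1.99 mol/dm³.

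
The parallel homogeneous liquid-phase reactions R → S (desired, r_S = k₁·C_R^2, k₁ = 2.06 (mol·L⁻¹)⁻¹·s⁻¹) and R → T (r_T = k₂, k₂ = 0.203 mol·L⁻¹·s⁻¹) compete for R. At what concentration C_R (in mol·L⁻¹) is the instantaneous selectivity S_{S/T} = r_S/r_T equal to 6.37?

S_{S/T} = (k₁/k₂)·C_R^2 ⇒ C_R = (S·k₂/k₁)^(0.5).
= (6.37×0.203/2.06)^(0.5) = (0.6277)^(0.5) = 0.792 mol·L⁻¹.

0.792 mol·L⁻¹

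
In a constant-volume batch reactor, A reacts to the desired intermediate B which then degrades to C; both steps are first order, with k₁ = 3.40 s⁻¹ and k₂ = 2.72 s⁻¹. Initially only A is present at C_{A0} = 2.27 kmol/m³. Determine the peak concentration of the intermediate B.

0.930 kmol/m³

For a first-order series the maximum intermediate yield is C_{B,max}/C_{A0} = (k₁/k₂)^[k₂/(k₂−k₁)].
= (3.40/2.72)^(2.72/(2.72−3.40)) = (1.250)^(-4.000) = 0.4096.
C_{B,max} = 0.4096×2.27 = 0.930 kmol/m³.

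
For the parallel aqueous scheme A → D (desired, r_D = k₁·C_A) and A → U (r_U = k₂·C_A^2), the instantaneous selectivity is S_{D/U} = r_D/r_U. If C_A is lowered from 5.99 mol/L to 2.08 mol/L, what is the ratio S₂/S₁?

S_{D/U} = (k₁/k₂)·C_A⁻¹, so S₂/S₁ = (C_{A,2}/C_{A,1})⁻¹.
= 5.99/2.08 = 2.88.
Selectivity toward D rises as C_A falls — low-concentration operation is favoured.

2.88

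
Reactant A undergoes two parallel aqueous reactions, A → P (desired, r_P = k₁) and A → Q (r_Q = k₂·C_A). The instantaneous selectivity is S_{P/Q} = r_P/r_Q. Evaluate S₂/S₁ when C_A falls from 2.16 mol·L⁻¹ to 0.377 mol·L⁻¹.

5.73

S_{P/Q} = (k₁/k₂)·C_A⁻¹, so S₂/S₁ = (C_{A,2}/C_{A,1})⁻¹.
= 2.16/0.377 = 5.73.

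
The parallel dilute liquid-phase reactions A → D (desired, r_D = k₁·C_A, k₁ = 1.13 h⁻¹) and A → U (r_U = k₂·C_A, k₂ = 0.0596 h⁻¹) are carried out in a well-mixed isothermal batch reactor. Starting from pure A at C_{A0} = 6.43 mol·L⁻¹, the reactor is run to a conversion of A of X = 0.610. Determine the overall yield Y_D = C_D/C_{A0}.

0.579

C_A = C_{A0}(1−X) = 2.508 mol·L⁻¹.
Both paths are first order in A, so the instantaneous fraction to D is constant: dC_D/d(−C_A) = k₁/(k₁+k₂) = 0.9499.
C_D = 0.9499·(C_{A0}−C_A) = 0.9499×3.922 = 3.73 mol·L⁻¹.
Y_D = C_D/C_{A0} = 3.726/6.43 = 0.579.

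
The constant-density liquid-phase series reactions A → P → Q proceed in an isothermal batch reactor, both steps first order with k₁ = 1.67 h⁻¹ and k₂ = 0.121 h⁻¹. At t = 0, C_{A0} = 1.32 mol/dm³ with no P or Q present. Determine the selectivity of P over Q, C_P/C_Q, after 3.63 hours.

2.27

The intermediate concentration in a first-order A→B→C sequence is C_P = k₁C_{A0}(e^(−k₁t) − e^(−k₂t))/(k₂−k₁).
e^(−k₁t) = e^(−1.67×3.63) = e^(−6.062) = 0.002330; e^(−k₂t) = e^(−0.4392) = 0.6445.
C_P = 1.67×1.32/(0.121−1.67) × (0.002330−0.6445) = (-1.423)×(-0.6422) = 0.9139 mol/dm³.
C_A = C_{A0}e^(−k₁t) = 0.003075 mol/dm³, so C_Q = C_{A0}−C_A−C_P = 0.4030 mol/dm³; C_P/C_Q = 2.27.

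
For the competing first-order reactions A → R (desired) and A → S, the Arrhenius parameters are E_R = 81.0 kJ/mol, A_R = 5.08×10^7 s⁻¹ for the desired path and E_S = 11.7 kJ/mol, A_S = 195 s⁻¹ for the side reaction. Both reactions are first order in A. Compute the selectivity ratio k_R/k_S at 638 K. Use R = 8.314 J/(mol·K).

0.552

With equal orders, S_{R/S} = k_R/k_S = (A_R/A_S)·exp[(E_S−E_R)/(RT)].
(E_S−E_R)/(RT) = (11.7−81.0)×10³/(8.314×638) = -69300/5304 = -13.06.
k_R/k_S = (5.08×10^7/195)·exp(-13.06) = 2.605×10^5 × 2.119×10^-6 = 0.552.
Since E_R > E_S, raising the temperature improves selectivity toward R.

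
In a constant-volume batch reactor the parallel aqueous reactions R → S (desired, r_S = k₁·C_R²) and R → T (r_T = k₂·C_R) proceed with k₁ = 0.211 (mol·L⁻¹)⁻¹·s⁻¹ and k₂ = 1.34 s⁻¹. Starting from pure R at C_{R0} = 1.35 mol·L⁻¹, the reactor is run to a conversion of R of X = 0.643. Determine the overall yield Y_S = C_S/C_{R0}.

0.0804

C_R = C_{R0}(1−X) = 0.4819 mol·L⁻¹.
Along a PFR/batch, dC_T/dC_R = −r_T/(r_S+r_T) = −k₂/(k₂+k₁·C_R).
Integrating from C_{R0} to C_R: C_T = (1.34/0.211)·ln[(1.34+0.211·1.35)/(1.34+0.211·0.482)] = 6.351·ln(1.625/1.442) = 0.7595 mol·L⁻¹.
Then C_S = (C_{R0}−C_R) − C_T = 0.8681 − 0.7595 = 0.1085 mol·L⁻¹.
Y_S = C_S/C_{R0} = 0.1085/1.35 = 0.0804.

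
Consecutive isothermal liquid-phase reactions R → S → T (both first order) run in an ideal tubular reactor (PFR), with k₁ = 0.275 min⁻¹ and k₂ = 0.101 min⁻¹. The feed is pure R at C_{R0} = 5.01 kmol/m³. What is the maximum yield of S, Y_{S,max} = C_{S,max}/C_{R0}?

0.559

Evaluating C_S at τ_opt = ln(k₂/k₁)/(k₂−k₁) gives C_{S,max}/C_{R0} = (k₁/k₂)^[k₂/(k₂−k₁)].
= (0.275/0.101)^(0.101/(0.101−0.275)) = (2.723)^(-0.5805) = 0.5591.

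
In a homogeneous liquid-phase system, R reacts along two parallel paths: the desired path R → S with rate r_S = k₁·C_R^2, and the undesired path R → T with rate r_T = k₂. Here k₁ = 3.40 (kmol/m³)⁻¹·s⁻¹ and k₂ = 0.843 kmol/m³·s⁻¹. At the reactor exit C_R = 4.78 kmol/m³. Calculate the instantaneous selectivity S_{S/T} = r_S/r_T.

92.2

S_{S/T} = r_S/r_T = (k₁·C_R^2)/(k₂) = (k₁/k₂)·C_R^2.
= (3.40×4.780^2) / (0.843) = 77.68/0.8430 = 92.2.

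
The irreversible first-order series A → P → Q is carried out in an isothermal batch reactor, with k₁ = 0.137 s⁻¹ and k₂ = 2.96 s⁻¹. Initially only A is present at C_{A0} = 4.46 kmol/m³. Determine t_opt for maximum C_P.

The intermediate peaks when r₁ = r₂, i.e. k₁e^(−k₁t) = k₂e^(−k₂t), giving t_opt = ln(k₂/k₁)/(k₂−k₁).
= ln(2.96/0.137)/(2.96−0.137) = ln(21.61)/2.823 = 3.073/2.823 = 1.09 s.

1.09 s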